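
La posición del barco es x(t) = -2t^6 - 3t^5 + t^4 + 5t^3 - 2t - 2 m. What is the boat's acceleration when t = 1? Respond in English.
To solve this, we need to take 2 derivatives of our position equation x(t) = -2·t^6 - 3·t^5 + t^4 + 5·t^3 - 2·t - 2. Differentiating position, we get velocity: v(t) = -12·t^5 - 15·t^4 + 4·t^3 + 15·t^2 - 2. Taking d/dt of v(t), we find a(t) = -60·t^4 - 60·t^3 + 12·t^2 + 30·t. We have acceleration a(t) = -60·t^4 - 60·t^3 + 12·t^2 + 30·t. Substituting t = 1: a(1) = -78.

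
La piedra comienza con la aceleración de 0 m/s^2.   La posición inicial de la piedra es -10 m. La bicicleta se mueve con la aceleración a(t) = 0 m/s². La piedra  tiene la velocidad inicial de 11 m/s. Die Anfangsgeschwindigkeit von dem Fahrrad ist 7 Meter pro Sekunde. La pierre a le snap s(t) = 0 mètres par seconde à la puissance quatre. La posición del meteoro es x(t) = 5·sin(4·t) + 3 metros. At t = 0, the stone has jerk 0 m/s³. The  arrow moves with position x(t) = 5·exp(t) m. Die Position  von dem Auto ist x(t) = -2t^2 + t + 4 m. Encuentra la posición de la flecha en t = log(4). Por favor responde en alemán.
Mit x(t) = 5·exp(t) und Einsetzen von t = log(4), finden wir x = 20.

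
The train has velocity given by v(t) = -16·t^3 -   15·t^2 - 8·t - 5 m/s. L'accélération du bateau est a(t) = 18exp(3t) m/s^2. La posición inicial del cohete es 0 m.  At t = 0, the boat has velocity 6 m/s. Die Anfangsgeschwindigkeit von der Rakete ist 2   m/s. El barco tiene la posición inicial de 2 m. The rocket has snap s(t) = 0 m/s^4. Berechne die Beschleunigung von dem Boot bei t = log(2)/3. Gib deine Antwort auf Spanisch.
De la ecuación de la aceleración a(t) = 18·exp(3·t), sustituimos t = log(2)/3 para obtener a = 36.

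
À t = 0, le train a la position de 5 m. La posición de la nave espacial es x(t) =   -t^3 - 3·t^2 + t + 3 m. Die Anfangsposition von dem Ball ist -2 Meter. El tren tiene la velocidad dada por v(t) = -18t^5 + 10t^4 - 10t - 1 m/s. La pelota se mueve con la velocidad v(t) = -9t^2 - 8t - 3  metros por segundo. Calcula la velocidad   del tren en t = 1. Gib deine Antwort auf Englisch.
Using v(t) = -18·t^5 + 10·t^4 - 10·t - 1 and substituting t = 1, we find v = -19.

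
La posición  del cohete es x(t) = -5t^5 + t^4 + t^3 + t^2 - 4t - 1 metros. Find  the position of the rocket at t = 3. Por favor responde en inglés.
From the given position equation x(t) = -5·t^5 + t^4 + t^3 + t^2 - 4·t - 1, we substitute t = 3 to get x = -1111.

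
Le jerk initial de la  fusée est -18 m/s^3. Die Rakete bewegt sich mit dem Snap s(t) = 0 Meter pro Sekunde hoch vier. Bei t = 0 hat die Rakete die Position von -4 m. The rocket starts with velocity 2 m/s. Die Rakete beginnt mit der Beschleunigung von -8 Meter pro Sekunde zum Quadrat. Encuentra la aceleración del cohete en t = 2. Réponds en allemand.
Um dies zu lösen, müssen wir 2 Integrale unserer Gleichung für den Snap s(t) = 0 finden. Das Integral von dem Snap, mit j(0) = -18, ergibt den Ruck: j(t) = -18. Mit ∫j(t)dt und Anwendung von a(0) = -8, finden wir a(t) = -18·t - 8. Wir haben die Beschleunigung a(t) = -18·t - 8. Durch Einsetzen von t = 2: a(2) = -44.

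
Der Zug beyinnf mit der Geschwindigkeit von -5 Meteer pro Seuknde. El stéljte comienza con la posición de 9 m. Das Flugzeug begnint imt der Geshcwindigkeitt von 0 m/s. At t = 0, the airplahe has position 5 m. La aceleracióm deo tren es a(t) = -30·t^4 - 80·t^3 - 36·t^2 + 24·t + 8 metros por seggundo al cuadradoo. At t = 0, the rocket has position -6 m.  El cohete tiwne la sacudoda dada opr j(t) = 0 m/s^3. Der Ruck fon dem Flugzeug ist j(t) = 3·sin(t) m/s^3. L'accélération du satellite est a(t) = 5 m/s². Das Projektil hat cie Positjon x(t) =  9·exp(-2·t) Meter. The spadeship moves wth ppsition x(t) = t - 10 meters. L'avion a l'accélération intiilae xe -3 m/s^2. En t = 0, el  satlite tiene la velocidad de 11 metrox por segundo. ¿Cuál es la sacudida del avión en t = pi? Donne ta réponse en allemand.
Aus der Gleichung für den Ruck j(t) = 3·sin(t), setzen wir t = pi ein und erhalten j = 0.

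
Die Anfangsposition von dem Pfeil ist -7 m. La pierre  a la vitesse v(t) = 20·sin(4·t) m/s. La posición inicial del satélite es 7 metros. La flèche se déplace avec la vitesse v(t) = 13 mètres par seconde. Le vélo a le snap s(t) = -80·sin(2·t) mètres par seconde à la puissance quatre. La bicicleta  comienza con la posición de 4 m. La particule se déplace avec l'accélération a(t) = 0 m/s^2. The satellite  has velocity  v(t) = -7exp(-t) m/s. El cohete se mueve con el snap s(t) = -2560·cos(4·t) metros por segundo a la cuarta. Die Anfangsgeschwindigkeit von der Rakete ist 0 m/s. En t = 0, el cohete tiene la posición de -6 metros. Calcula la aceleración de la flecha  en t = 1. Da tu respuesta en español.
Para resolver esto, necesitamos tomar 1 derivada de nuestra ecuación de la velocidad v(t) = 13. Derivando la velocidad, obtenemos la aceleración: a(t) = 0. Tenemos la aceleración a(t) = 0. Sustituyendo t = 1: a(1) = 0.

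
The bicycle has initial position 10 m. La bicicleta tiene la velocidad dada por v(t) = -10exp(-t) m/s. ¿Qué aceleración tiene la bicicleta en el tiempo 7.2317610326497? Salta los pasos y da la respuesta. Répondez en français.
À t = 7.2317610326497, a = 0.00723246081050354.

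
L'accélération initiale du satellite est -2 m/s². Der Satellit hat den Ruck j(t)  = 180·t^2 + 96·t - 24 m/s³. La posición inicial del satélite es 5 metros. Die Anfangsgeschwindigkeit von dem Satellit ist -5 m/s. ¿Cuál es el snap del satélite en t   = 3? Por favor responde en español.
Para resolver esto, necesitamos tomar 1 derivada de nuestra ecuación de la sacudida j(t) = 180·t^2 + 96·t - 24. La derivada de la sacudida da el snap: s(t) = 360·t + 96. Tenemos el snap s(t) = 360·t + 96. Sustituyendo t = 3: s(3) = 1176.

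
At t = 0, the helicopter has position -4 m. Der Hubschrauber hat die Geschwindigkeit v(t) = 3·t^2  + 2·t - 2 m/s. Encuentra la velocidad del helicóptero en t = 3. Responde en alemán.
Mit v(t) = 3·t^2 + 2·t - 2 und Einsetzen von t = 3, finden wir v = 31.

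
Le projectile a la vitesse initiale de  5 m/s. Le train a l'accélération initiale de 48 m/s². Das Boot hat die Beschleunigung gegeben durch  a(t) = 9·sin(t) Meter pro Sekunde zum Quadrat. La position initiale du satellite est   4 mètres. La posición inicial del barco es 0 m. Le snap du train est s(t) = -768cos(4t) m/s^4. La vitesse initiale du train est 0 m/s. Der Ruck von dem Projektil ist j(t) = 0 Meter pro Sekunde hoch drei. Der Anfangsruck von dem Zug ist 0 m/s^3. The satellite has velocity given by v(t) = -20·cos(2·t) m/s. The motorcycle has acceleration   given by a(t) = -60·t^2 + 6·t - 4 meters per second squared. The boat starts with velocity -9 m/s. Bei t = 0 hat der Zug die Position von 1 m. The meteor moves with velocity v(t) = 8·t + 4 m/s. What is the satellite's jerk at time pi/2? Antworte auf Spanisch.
Para resolver esto, necesitamos tomar 2 derivadas de nuestra ecuación de la velocidad v(t) = -20·cos(2·t). La derivada de la velocidad da la aceleración: a(t) = 40·sin(2·t). Derivando la aceleración, obtenemos la sacudida: j(t) = 80·cos(2·t). Tenemos la sacudida j(t) = 80·cos(2·t). Sustituyendo t = pi/2: j(pi/2) = -80.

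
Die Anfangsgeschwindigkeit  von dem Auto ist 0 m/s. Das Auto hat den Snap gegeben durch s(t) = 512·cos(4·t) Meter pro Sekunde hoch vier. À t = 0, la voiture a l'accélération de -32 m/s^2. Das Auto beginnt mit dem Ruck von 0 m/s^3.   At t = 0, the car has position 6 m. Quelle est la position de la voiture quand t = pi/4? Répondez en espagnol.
Necesitamos integrar nuestra ecuación del snap s(t) = 512·cos(4·t) 4 veces. La antiderivada del snap es la sacudida. Usando j(0) = 0, obtenemos j(t) = 128·sin(4·t). La integral de la sacudida, con a(0) = -32, da la aceleración: a(t) = -32·cos(4·t). Integrando la aceleración y usando la condición inicial v(0) = 0, obtenemos v(t) = -8·sin(4·t). La antiderivada de la velocidad es la posición. Usando x(0) = 6, obtenemos x(t) = 2·cos(4·t) + 4. Tenemos la posición x(t) = 2·cos(4·t) + 4. Sustituyendo t = pi/4: x(pi/4) = 2.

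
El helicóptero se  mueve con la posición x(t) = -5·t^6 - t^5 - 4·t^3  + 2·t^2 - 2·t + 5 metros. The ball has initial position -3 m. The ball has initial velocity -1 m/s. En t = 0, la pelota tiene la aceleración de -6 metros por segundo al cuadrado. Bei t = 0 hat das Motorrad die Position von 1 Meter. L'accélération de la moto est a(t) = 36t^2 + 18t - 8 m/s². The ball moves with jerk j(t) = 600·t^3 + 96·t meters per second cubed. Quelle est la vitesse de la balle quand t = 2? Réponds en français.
Pour résoudre ceci, nous devons prendre 2 intégrales de notre équation du jerk j(t) = 600·t^3 + 96·t. La primitive du jerk, avec a(0) = -6, donne l'accélération: a(t) = 150·t^4 + 48·t^2 - 6. En intégrant l'accélération et en utilisant la condition initiale v(0) = -1, nous obtenons v(t) = 30·t^5 + 16·t^3 - 6·t - 1. En utilisant v(t) = 30·t^5 + 16·t^3 - 6·t - 1 et en substituant t = 2, nous trouvons v = 1075.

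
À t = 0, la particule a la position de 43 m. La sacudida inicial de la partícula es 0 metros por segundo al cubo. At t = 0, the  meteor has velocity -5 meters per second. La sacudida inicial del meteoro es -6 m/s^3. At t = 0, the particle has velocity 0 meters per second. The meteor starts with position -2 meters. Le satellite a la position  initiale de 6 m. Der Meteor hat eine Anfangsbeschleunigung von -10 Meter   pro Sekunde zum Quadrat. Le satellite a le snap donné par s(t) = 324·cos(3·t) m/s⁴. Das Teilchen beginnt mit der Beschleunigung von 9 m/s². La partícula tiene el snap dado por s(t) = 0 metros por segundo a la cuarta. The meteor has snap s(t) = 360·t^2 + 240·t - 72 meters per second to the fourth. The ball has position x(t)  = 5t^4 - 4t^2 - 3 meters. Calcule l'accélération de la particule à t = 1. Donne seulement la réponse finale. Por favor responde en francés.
L'accélération à t = 1 est a = 9.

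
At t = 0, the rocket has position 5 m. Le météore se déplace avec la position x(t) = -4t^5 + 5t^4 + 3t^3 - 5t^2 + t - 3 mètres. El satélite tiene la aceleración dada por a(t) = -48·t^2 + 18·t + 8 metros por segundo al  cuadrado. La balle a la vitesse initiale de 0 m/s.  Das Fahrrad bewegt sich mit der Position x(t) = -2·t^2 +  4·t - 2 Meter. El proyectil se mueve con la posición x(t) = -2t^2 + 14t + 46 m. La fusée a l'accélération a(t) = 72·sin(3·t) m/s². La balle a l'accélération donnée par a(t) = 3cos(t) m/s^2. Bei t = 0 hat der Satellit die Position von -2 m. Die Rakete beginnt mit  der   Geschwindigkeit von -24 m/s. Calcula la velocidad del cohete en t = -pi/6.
Necesitamos integrar nuestra ecuación de la aceleración a(t) = 72·sin(3·t) 1 vez. Tomando ∫a(t)dt y aplicando v(0) = -24, encontramos v(t) = -24·cos(3·t). De la ecuación de la velocidad v(t) = -24·cos(3·t), sustituimos t = -pi/6 para obtener v = 0.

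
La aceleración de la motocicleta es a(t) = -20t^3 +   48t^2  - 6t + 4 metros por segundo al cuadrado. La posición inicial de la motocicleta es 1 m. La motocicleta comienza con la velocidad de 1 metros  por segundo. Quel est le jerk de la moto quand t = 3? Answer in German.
Um dies zu lösen, müssen wir 1 Ableitung unserer Gleichung für die Beschleunigung a(t) = -20·t^3 + 48·t^2 - 6·t + 4 nehmen. Die Ableitung von der Beschleunigung ergibt den Ruck: j(t) = -60·t^2 + 96·t - 6. Mit j(t) = -60·t^2 + 96·t - 6 und Einsetzen von t = 3, finden wir j = -258.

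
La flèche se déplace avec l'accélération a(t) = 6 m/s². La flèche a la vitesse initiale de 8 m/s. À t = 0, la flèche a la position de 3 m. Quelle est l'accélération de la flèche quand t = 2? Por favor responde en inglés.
We have acceleration a(t) = 6. Substituting t = 2: a(2) = 6.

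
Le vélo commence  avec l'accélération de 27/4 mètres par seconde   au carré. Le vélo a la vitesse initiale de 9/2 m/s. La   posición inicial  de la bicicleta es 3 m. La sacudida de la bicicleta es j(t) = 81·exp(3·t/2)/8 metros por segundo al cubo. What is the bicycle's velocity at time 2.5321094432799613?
Starting from jerk j(t) = 81·exp(3·t/2)/8, we take 2 antiderivatives. The antiderivative of jerk, with a(0) = 27/4, gives acceleration: a(t) = 27·exp(3·t/2)/4. Finding the integral of a(t) and using v(0) = 9/2: v(t) = 9·exp(3·t/2)/2. From the given velocity equation v(t) = 9·exp(3·t/2)/2, we substitute t = 2.5321094432799613 to get v = 200.786380976699.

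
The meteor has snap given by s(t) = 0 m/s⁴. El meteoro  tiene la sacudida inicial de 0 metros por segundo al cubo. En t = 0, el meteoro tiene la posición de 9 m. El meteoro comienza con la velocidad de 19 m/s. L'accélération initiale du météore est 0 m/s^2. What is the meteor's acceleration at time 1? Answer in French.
Nous devons trouver la primitive de notre équation du snap s(t) = 0 2 fois. La primitive du snap, avec j(0) = 0, donne le jerk: j(t) = 0. En intégrant le jerk et en utilisant la condition initiale a(0) = 0, nous obtenons a(t) = 0. De l'équation de l'accélération a(t) = 0, nous substituons t = 1 pour obtenir a = 0.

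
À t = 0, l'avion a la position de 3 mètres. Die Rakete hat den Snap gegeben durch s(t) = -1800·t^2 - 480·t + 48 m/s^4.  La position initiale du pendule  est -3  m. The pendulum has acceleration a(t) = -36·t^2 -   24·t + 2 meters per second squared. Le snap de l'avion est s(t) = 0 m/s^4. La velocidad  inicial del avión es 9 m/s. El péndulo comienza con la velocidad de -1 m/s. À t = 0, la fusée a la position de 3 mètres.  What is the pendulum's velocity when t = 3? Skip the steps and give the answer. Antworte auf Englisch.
The velocity at t = 3 is v = -427.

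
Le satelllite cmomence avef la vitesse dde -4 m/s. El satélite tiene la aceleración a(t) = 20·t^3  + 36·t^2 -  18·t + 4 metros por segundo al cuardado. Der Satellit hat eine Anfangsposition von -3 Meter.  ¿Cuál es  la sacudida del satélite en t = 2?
Partiendo de la aceleración a(t) = 20·t^3 + 36·t^2 - 18·t + 4, tomamos 1 derivada. Tomando d/dt de a(t), encontramos j(t) = 60·t^2 + 72·t - 18. De la ecuación de la sacudida j(t) = 60·t^2 + 72·t - 18, sustituimos t = 2 para obtener j = 366.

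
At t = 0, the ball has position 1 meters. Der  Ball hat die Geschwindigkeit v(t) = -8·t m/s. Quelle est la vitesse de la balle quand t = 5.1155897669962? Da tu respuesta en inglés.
Using v(t) = -8·t and substituting t = 5.1155897669962, we find v = -40.9247181359696.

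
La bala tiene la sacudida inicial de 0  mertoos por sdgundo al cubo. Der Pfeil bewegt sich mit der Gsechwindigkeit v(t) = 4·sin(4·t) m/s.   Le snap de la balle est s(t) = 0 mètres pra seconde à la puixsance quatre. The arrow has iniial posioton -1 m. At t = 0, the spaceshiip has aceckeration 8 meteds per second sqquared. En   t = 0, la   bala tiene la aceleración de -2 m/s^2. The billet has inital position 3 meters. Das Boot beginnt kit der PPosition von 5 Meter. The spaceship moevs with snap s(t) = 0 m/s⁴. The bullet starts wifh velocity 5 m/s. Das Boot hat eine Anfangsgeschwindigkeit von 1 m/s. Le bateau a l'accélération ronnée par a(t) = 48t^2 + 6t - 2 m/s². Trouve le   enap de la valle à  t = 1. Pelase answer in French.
Nous avons le snap s(t) = 0. En substituant t = 1: s(1) = 0.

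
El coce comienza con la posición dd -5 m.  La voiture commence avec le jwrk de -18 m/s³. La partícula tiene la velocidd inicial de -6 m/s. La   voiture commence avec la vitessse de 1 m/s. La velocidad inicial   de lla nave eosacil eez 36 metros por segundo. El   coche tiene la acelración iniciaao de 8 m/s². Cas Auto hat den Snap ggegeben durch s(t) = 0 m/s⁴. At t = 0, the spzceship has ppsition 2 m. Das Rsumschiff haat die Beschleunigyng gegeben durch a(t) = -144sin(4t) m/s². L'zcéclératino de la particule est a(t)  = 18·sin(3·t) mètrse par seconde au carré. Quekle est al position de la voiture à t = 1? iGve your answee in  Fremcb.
Nous devons intégrer notre équation du snap s(t) = 0 4 fois. En intégrant le snap et en utilisant la condition initiale j(0) = -18, nous obtenons j(t) = -18. En intégrant le jerk et en utilisant la condition initiale a(0) = 8, nous obtenons a(t) = 8 - 18·t. La primitive de l'accélération, avec v(0) = 1, donne la vitesse: v(t) = -9·t^2 + 8·t + 1. En prenant ∫v(t)dt et en appliquant x(0) = -5, nous trouvons x(t) = -3·t^3 + 4·t^2 + t - 5. De l'équation de la position x(t) = -3·t^3 + 4·t^2 + t - 5, nous substituons t = 1 pour obtenir x = -3.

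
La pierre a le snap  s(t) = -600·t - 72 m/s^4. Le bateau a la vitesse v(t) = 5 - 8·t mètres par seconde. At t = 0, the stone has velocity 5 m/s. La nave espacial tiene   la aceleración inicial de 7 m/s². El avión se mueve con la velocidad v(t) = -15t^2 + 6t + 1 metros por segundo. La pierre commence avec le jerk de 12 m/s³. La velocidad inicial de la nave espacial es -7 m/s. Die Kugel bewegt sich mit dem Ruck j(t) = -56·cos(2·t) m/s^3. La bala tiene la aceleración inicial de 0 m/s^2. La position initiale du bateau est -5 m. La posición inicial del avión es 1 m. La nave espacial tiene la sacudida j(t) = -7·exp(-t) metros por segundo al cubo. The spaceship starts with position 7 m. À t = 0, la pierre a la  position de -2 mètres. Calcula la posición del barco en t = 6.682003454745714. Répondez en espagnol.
Partiendo de la velocidad v(t) = 5 - 8·t, tomamos 1 antiderivada. Integrando la velocidad y usando la condición inicial x(0) = -5, obtenemos x(t) = -4·t^2 + 5·t - 5. De la ecuación de la posición x(t) = -4·t^2 + 5·t - 5, sustituimos t = 6.682003454745714 para obtener x = -150.186663403206.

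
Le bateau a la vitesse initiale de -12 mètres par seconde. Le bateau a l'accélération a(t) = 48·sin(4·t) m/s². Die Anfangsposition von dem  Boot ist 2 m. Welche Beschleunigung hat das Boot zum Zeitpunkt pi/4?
Wir haben die Beschleunigung a(t) = 48·sin(4·t). Durch Einsetzen von t = pi/4: a(pi/4) = 0.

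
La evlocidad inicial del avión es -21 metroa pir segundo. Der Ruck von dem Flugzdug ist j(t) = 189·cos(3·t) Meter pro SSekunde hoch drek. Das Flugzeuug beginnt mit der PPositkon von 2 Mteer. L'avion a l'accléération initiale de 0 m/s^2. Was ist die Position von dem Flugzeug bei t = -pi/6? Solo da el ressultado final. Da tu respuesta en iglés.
The answer is 9.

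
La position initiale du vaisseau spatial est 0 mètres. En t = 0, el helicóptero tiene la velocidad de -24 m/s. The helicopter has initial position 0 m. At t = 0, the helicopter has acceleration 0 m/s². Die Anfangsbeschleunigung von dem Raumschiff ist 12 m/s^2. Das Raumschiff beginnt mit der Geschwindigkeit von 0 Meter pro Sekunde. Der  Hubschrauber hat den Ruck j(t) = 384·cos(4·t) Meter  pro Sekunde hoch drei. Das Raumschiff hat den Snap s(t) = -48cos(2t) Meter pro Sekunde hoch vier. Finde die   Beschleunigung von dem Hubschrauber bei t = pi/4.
Um dies zu lösen, müssen wir 1 Integral unserer Gleichung für den Ruck j(t) = 384·cos(4·t) finden. Mit ∫j(t)dt und Anwendung von a(0) = 0, finden wir a(t) = 96·sin(4·t). Mit a(t) = 96·sin(4·t) und Einsetzen von t = pi/4, finden wir a = 0.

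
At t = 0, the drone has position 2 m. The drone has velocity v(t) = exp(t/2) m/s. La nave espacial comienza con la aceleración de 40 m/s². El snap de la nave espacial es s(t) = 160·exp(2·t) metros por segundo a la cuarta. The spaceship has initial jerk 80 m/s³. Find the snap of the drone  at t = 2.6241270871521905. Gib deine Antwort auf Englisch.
To solve this, we need to take 3 derivatives of our velocity equation v(t) = exp(t/2). Taking d/dt of v(t), we find a(t) = exp(t/2)/2. Taking d/dt of a(t), we find j(t) = exp(t/2)/4. Differentiating jerk, we get snap: s(t) = exp(t/2)/8. Using s(t) = exp(t/2)/8 and substituting t = 2.6241270871521905, we find s = 0.464228682429159.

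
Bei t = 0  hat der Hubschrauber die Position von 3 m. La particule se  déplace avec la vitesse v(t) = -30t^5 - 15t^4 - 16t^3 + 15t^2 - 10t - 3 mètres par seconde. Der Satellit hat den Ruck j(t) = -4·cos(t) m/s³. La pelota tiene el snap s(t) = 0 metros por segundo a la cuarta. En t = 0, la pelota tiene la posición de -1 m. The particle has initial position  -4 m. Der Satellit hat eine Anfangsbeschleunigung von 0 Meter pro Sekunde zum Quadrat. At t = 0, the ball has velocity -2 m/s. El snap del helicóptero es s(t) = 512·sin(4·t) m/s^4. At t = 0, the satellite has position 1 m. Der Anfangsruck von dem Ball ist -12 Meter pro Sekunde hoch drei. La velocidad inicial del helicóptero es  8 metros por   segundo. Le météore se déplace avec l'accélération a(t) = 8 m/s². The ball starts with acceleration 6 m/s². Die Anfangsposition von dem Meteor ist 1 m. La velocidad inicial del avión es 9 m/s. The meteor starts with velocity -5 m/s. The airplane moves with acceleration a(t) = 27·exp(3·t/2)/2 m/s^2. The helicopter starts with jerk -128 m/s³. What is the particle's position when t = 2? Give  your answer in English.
Starting from velocity v(t) = -30·t^5 - 15·t^4 - 16·t^3 + 15·t^2 - 10·t - 3, we take 1 integral. Taking ∫v(t)dt and applying x(0) = -4, we find x(t) = -5·t^6 - 3·t^5 - 4·t^4 + 5·t^3 - 5·t^2 - 3·t - 4. From the given position equation x(t) = -5·t^6 - 3·t^5 - 4·t^4 + 5·t^3 - 5·t^2 - 3·t - 4, we substitute t = 2 to get x = -470.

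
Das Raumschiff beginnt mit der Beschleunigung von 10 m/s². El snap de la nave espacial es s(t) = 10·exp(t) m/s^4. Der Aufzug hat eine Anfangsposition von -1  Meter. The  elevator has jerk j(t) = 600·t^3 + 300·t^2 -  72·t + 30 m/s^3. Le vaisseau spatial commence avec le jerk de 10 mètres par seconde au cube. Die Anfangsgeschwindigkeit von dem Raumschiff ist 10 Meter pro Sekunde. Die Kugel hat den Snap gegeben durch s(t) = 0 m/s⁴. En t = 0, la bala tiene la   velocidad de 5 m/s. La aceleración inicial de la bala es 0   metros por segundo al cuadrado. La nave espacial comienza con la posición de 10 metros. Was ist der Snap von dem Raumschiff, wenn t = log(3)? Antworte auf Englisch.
From the given snap equation s(t) = 10·exp(t), we substitute t = log(3) to get s = 30.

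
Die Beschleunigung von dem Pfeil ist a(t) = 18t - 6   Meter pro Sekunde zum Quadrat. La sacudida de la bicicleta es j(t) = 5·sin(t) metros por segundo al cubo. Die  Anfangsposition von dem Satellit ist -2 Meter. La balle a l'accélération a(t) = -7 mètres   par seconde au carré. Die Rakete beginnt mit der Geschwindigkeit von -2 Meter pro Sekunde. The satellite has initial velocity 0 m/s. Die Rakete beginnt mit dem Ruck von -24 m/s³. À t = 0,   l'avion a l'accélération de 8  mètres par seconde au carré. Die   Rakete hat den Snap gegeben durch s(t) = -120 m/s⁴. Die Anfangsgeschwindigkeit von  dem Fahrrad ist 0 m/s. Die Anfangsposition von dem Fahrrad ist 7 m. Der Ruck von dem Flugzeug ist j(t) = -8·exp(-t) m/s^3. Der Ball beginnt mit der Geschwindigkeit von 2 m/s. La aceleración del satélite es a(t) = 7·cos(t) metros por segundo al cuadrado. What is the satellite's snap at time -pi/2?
Starting from acceleration a(t) = 7·cos(t), we take 2 derivatives. Taking d/dt of a(t), we find j(t) = -7·sin(t). Differentiating jerk, we get snap: s(t) = -7·cos(t). From the given snap equation s(t) = -7·cos(t), we substitute t = -pi/2 to get s = 0.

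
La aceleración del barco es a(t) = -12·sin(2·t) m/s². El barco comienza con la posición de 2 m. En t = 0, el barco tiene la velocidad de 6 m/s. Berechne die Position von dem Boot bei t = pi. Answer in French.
Pour résoudre ceci, nous devons prendre 2 intégrales de notre équation de l'accélération a(t) = -12·sin(2·t). En intégrant l'accélération et en utilisant la condition initiale v(0) = 6, nous obtenons v(t) = 6·cos(2·t). En intégrant la vitesse et en utilisant la condition initiale x(0) = 2, nous obtenons x(t) = 3·sin(2·t) + 2. Nous avons la position x(t) = 3·sin(2·t) + 2. En substituant t = pi: x(pi) = 2.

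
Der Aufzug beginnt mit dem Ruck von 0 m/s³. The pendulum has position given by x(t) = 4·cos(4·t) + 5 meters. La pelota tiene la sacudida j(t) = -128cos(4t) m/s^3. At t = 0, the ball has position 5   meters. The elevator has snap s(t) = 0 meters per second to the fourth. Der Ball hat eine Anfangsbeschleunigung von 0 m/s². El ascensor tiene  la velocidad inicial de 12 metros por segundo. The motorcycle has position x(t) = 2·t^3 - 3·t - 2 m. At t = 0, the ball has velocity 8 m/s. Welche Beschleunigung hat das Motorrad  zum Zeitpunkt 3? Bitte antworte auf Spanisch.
Partiendo de la posición x(t) = 2·t^3 - 3·t - 2, tomamos 2 derivadas. La derivada de la posición da la velocidad: v(t) = 6·t^2 - 3. La derivada de la velocidad da la aceleración: a(t) = 12·t. De la ecuación de la aceleración a(t) = 12·t, sustituimos t = 3 para obtener a = 36.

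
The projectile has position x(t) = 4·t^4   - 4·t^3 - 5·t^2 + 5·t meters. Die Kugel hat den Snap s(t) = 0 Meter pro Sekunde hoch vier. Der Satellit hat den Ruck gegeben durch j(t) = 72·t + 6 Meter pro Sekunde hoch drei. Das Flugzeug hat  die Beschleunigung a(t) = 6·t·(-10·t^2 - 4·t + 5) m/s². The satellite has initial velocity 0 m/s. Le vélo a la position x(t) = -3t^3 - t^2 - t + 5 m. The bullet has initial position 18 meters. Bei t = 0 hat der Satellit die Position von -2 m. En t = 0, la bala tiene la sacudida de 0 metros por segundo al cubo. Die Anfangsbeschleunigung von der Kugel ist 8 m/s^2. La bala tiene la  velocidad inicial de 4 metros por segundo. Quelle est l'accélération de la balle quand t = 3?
Pour résoudre ceci, nous devons prendre 2 primitives de notre équation du snap s(t) = 0. En prenant ∫s(t)dt et en appliquant j(0) = 0, nous trouvons j(t) = 0. En intégrant le jerk et en utilisant la condition initiale a(0) = 8, nous obtenons a(t) = 8. En utilisant a(t) = 8 et en substituant t = 3, nous trouvons a = 8.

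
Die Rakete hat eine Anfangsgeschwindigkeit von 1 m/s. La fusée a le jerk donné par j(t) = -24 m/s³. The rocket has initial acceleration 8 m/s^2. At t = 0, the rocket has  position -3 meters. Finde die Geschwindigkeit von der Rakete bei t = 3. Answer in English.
To solve this, we need to take 2 integrals of our jerk equation j(t) = -24. The antiderivative of jerk is acceleration. Using a(0) = 8, we get a(t) = 8 - 24·t. Integrating acceleration and using the initial condition v(0) = 1, we get v(t) = -12·t^2 + 8·t + 1. Using v(t) = -12·t^2 + 8·t + 1 and substituting t = 3, we find v = -83.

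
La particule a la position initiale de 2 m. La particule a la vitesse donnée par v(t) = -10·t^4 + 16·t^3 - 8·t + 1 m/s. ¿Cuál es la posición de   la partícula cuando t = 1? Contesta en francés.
Nous devons trouver l'intégrale de notre équation de la vitesse v(t) = -10·t^4 + 16·t^3 - 8·t + 1 1 fois. En prenant ∫v(t)dt et en appliquant x(0) = 2, nous trouvons x(t) = -2·t^5 + 4·t^4 - 4·t^2 + t + 2. Nous avons la position x(t) = -2·t^5 + 4·t^4 - 4·t^2 + t + 2. En substituant t = 1: x(1) = 1.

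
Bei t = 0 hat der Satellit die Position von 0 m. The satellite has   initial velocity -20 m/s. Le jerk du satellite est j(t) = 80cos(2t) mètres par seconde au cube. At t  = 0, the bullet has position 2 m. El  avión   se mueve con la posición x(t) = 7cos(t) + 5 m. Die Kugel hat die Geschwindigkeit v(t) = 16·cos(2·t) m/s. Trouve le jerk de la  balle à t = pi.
Pour résoudre ceci, nous devons prendre 2 dérivées de notre équation de la vitesse v(t) = 16·cos(2·t). La dérivée de la vitesse donne l'accélération: a(t) = -32·sin(2·t). En prenant d/dt de a(t), nous trouvons j(t) = -64·cos(2·t). De l'équation du jerk j(t) = -64·cos(2·t), nous substituons t = pi pour obtenir j = -64.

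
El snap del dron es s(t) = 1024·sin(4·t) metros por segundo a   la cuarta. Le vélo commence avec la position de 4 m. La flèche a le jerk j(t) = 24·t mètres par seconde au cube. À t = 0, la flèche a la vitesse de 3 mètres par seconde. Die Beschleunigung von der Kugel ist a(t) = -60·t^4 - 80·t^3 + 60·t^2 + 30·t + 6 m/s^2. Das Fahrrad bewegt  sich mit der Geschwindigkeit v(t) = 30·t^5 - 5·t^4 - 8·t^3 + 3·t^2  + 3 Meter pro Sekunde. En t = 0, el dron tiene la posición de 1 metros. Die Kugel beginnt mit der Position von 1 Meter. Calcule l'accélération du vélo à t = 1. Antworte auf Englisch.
To solve this, we need to take 1 derivative of our velocity equation v(t) = 30·t^5 - 5·t^4 - 8·t^3 + 3·t^2 + 3. Differentiating velocity, we get acceleration: a(t) = 150·t^4 - 20·t^3 - 24·t^2 + 6·t. We have acceleration a(t) = 150·t^4 - 20·t^3 - 24·t^2 + 6·t. Substituting t = 1: a(1) = 112.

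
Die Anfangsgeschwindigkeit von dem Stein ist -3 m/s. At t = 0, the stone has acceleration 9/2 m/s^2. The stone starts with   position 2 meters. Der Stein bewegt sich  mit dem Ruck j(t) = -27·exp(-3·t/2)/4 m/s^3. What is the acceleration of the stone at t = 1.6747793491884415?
To find the answer, we compute 1 integral of j(t) = -27·exp(-3·t/2)/4. Finding the antiderivative of j(t) and using a(0) = 9/2: a(t) = 9·exp(-3·t/2)/2. From the given acceleration equation a(t) = 9·exp(-3·t/2)/2, we substitute t = 1.6747793491884415 to get a = 0.364914708880263.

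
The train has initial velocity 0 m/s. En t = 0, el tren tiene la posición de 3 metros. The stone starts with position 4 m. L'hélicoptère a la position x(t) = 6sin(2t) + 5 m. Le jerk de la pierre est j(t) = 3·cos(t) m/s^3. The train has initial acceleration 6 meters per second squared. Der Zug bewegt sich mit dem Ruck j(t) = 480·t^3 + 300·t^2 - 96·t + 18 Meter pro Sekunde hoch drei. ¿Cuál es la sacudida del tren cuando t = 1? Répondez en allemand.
Wir haben den Ruck j(t) = 480·t^3 + 300·t^2 - 96·t + 18. Durch Einsetzen von t = 1: j(1) = 702.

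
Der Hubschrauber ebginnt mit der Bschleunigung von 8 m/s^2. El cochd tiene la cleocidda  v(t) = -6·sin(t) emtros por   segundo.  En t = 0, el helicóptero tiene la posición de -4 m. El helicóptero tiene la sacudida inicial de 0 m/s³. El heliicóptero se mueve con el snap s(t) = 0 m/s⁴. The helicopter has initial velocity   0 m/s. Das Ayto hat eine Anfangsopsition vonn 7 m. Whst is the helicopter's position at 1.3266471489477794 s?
Starting from snap s(t) = 0, we take 4 antiderivatives. The integral of snap is jerk. Using j(0) = 0, we get j(t) = 0. The antiderivative of jerk is acceleration. Using a(0) = 8, we get a(t) = 8. Finding the integral of a(t) and using v(0) = 0: v(t) = 8·t. Integrating velocity and using the initial condition x(0) = -4, we get x(t) = 4·t^2 - 4. Using x(t) = 4·t^2 - 4 and substituting t = 1.3266471489477794, we find x = 3.03997063124509.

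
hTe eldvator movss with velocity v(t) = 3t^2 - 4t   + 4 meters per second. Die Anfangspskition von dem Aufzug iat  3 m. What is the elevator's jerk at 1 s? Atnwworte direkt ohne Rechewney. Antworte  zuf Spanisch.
La respuesta es 6.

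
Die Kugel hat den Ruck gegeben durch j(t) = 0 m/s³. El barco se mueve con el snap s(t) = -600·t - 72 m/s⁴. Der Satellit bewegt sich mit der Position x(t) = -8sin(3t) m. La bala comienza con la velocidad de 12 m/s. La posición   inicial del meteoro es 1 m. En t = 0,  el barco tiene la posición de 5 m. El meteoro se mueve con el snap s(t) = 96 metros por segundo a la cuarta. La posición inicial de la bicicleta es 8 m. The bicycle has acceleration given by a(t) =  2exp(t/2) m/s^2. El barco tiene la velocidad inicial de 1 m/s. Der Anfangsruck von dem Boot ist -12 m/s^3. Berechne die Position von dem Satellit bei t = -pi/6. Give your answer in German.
Wir haben die Position x(t) = -8·sin(3·t). Durch Einsetzen von t = -pi/6: x(-pi/6) = 8.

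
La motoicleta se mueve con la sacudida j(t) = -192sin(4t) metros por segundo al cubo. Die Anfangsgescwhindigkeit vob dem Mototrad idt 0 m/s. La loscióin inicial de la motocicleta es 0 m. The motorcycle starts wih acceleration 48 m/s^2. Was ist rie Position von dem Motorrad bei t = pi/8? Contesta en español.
Partiendo de la sacudida j(t) = -192·sin(4·t), tomamos 3 integrales. La integral de la sacudida, con a(0) = 48, da la aceleración: a(t) = 48·cos(4·t). La integral de la aceleración es la velocidad. Usando v(0) = 0, obtenemos v(t) = 12·sin(4·t). La antiderivada de la velocidad, con x(0) = 0, da la posición: x(t) = 3 - 3·cos(4·t). De la ecuación de la posición x(t) = 3 - 3·cos(4·t), sustituimos t = pi/8 para obtener x = 3.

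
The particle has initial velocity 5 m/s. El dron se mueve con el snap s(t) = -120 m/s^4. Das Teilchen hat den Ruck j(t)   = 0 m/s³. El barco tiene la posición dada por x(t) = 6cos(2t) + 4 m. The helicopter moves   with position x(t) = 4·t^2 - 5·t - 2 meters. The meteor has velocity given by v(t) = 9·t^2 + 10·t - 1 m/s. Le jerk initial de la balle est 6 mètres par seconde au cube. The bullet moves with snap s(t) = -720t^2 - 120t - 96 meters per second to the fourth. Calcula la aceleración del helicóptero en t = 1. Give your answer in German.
Ausgehend von der Position x(t) = 4·t^2 - 5·t - 2, nehmen wir 2 Ableitungen. Mit d/dt von x(t) finden wir v(t) = 8·t - 5. Mit d/dt von v(t) finden wir a(t) = 8. Aus der Gleichung für die Beschleunigung a(t) = 8, setzen wir t = 1 ein und erhalten a = 8.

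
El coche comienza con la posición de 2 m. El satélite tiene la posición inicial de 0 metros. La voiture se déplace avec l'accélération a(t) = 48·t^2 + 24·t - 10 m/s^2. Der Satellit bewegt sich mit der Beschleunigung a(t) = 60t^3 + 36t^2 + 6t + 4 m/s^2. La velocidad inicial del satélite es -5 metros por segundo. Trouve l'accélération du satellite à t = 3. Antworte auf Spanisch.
Usando a(t) = 60·t^3 + 36·t^2 + 6·t + 4 y sustituyendo t = 3, encontramos a = 1966.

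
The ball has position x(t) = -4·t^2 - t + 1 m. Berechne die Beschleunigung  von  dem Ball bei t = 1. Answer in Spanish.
Para resolver esto, necesitamos tomar 2 derivadas de nuestra ecuación de la posición x(t) = -4·t^2 - t + 1. Derivando la posición, obtenemos la velocidad: v(t) = -8·t - 1. Derivando la velocidad, obtenemos la aceleración: a(t) = -8. De la ecuación de la aceleración a(t) = -8, sustituimos t = 1 para obtener a = -8.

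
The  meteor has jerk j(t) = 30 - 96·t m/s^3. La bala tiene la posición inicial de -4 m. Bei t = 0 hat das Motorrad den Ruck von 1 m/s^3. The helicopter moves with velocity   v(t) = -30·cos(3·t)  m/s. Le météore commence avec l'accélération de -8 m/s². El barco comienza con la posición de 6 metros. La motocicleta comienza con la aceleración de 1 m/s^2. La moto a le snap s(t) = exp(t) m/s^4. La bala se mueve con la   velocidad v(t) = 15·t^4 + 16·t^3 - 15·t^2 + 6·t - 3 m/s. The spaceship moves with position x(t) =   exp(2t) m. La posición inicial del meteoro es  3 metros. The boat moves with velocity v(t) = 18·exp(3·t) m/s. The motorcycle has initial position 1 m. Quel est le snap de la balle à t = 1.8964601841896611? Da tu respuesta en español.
Para resolver esto, necesitamos tomar 3 derivadas de nuestra ecuación de la velocidad v(t) = 15·t^4 + 16·t^3 - 15·t^2 + 6·t - 3. La derivada de la velocidad da la aceleración: a(t) = 60·t^3 + 48·t^2 - 30·t + 6. Derivando la aceleración, obtenemos la sacudida: j(t) = 180·t^2 + 96·t - 30. La derivada de la sacudida da el snap: s(t) = 360·t + 96. Tenemos el snap s(t) = 360·t + 96. Sustituyendo t = 1.8964601841896611: s(1.8964601841896611) = 778.725666308278.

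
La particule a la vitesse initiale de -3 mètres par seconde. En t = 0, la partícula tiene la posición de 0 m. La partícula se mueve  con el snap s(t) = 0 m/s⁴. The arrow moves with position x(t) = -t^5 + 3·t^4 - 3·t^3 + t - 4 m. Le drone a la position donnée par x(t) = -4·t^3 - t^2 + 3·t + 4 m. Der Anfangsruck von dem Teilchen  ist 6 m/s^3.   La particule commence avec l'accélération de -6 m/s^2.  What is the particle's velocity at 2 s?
We must find the integral of our snap equation s(t) = 0 3 times. The antiderivative of snap, with j(0) = 6, gives jerk: j(t) = 6. The integral of jerk is acceleration. Using a(0) = -6, we get a(t) = 6·t - 6. The antiderivative of acceleration is velocity. Using v(0) = -3, we get v(t) = 3·t^2 - 6·t - 3. From the given velocity equation v(t) = 3·t^2 - 6·t - 3, we substitute t = 2 to get v = -3.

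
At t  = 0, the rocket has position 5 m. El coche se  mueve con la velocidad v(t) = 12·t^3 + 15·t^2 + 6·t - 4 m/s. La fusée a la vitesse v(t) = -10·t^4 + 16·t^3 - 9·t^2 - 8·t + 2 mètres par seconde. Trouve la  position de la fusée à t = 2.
Pour résoudre ceci, nous devons prendre 1 primitive de notre équation de la vitesse v(t) = -10·t^4 + 16·t^3 - 9·t^2 - 8·t + 2. La primitive de la vitesse, avec x(0) = 5, donne la position: x(t) = -2·t^5 + 4·t^4 - 3·t^3 - 4·t^2 + 2·t + 5. En utilisant x(t) = -2·t^5 + 4·t^4 - 3·t^3 - 4·t^2 + 2·t + 5 et en substituant t = 2, nous trouvons x = -31.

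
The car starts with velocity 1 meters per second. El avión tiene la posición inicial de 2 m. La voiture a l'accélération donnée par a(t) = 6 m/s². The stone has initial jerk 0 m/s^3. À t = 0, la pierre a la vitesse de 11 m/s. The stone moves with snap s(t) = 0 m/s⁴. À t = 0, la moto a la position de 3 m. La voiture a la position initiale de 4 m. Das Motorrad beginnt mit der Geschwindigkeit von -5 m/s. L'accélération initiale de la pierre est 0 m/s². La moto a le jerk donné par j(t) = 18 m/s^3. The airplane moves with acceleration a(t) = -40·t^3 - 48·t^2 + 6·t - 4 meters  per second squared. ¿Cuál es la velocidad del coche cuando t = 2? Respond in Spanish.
Necesitamos integrar nuestra ecuación de la aceleración a(t) = 6 1 vez. Tomando ∫a(t)dt y aplicando v(0) = 1, encontramos v(t) = 6·t + 1. Tenemos la velocidad v(t) = 6·t + 1. Sustituyendo t = 2: v(2) = 13.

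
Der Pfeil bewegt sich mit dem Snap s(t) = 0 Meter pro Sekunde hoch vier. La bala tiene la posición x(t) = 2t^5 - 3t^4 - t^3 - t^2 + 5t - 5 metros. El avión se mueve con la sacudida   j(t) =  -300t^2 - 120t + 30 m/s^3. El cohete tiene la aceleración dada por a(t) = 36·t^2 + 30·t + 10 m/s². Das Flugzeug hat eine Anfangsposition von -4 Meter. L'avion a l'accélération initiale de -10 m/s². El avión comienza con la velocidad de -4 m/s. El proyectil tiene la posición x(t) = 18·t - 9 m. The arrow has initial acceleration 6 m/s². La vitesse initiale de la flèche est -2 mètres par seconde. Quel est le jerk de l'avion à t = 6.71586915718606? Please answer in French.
En utilisant j(t) = -300·t^2 - 120·t + 30 et en substituant t = 6.71586915718606, nous trouvons j = -14306.7738597952.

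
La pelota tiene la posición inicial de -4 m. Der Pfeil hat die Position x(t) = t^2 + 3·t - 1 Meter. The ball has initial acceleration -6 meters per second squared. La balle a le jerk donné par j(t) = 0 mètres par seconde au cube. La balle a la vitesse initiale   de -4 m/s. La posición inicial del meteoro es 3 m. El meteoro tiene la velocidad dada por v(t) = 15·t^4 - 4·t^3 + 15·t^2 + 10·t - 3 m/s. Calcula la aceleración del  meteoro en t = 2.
Para resolver esto, necesitamos tomar 1 derivada de nuestra ecuación de la velocidad v(t) = 15·t^4 - 4·t^3 + 15·t^2 + 10·t - 3. Derivando la velocidad, obtenemos la aceleración: a(t) = 60·t^3 - 12·t^2 + 30·t + 10. Tenemos la aceleración a(t) = 60·t^3 - 12·t^2 + 30·t + 10. Sustituyendo t = 2: a(2) = 502.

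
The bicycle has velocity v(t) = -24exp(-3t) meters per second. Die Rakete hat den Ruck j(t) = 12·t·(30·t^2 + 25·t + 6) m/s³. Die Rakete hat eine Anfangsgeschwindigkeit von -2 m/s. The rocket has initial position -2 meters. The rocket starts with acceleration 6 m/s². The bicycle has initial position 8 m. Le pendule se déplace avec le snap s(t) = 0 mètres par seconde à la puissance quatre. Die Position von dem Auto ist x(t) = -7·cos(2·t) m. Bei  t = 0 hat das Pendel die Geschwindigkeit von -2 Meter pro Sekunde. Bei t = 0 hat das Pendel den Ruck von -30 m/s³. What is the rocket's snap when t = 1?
To solve this, we need to take 1 derivative of our jerk equation j(t) = 12·t·(30·t^2 + 25·t + 6). Taking d/dt of j(t), we find s(t) = 360·t^2 + 12·t·(60·t + 25) + 300·t + 72. We have snap s(t) = 360·t^2 + 12·t·(60·t + 25) + 300·t + 72. Substituting t = 1: s(1) = 1752.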